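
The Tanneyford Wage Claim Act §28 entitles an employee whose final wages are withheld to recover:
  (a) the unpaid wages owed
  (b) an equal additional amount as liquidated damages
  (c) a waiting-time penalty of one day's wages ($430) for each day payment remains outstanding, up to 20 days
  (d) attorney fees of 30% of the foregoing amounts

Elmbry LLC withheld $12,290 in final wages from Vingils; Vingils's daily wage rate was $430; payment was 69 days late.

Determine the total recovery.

Liquidated damages (equal amount): $12,290
Penalty days: min(69, 20) = 20
Waiting-time penalty: 20 × $430 = $8,600
Subtotal: $12,290 + $12,290 + $8,600 = $33,180
Attorney fees: 30% of $33,180 = $9,954
Total award: $33,180 + $9,954 = $43,134

$43,134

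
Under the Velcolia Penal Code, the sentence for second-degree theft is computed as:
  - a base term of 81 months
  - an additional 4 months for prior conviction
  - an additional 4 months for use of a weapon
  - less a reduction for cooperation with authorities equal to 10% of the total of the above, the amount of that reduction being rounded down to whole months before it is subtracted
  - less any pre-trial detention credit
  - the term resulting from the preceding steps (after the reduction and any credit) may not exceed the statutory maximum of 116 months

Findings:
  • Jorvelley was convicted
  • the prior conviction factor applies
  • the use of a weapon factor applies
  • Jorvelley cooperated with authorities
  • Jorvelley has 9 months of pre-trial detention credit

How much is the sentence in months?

Prior conviction enhancement: +4 months
Use of a weapon enhancement: +4 months
Adjusted term: 81 months + 4 months + 4 months = 89 months
Cooperation with authorities reduction: 10% of 89 months = 8 months (rounded down)
After reduction: 89 − 8 = 81 months
Less pre-trial detention credit: 81 months − 9 months = 72 months
Cap at 116 months: 72 months is within the cap, no reduction.

72 months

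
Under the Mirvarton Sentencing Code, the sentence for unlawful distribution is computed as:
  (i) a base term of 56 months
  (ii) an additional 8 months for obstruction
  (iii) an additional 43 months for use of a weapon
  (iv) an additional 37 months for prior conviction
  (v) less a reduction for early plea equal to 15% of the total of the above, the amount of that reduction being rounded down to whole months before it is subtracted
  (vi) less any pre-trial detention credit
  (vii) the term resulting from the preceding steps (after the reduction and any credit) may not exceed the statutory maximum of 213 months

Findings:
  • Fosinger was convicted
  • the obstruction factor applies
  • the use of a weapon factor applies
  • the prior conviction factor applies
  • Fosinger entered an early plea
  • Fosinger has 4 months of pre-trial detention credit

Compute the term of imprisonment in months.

Obstruction enhancement: +8 months
Use of a weapon enhancement: +43 months
Prior conviction enhancement: +37 months
Adjusted term: 56 months + 8 months + 43 months + 37 months = 144 months
Early plea reduction: 15% of 144 months = 21 months (rounded down)
After reduction: 144 − 21 = 123 months
Less pre-trial detention credit: 123 months − 4 months = 119 months
Cap at 213 months: 119 months is within the cap, no reduction.

Sentence: 119 months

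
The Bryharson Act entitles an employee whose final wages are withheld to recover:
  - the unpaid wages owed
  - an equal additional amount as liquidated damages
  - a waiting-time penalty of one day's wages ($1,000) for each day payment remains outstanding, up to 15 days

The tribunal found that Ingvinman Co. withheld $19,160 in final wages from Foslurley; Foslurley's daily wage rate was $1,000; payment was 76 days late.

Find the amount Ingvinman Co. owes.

Liquidated damages (equal amount): $19,160
Penalty days: min(76, 15) = 15
Waiting-time penalty: 15 × $1,000 = $15,000
Total award: $19,160 + $19,160 + $15,000 = $53,320

$53,320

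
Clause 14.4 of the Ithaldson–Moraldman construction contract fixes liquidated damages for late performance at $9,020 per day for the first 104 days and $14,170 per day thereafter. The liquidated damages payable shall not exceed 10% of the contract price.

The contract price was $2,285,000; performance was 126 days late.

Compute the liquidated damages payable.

$228,500

First 104 days: 104 × $9,020 = $938,080
Remaining days: (126 − 104) × $14,170 = $311,740
Accrued per-day damages: $938,080 + $311,740 = $1,249,820
Cap: 10% of $2,285,000 = $228,500
Cap at $228,500: $1,249,820 exceeds the cap → $228,500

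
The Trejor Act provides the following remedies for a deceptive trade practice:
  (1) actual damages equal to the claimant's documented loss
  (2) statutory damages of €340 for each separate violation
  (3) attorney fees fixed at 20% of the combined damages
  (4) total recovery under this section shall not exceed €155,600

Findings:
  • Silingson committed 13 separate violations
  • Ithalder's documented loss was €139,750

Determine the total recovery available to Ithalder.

Statutory damages: 13 × €340 = €4,420
Combined damages: €139,750 + €4,420 = €144,170
Attorney fees: 20% of €144,170 = €28,834
Total before cap: €144,170 + €28,834 = €173,004
Cap at €155,600: €173,004 exceeds the cap → €155,600

Total recovery: €155,600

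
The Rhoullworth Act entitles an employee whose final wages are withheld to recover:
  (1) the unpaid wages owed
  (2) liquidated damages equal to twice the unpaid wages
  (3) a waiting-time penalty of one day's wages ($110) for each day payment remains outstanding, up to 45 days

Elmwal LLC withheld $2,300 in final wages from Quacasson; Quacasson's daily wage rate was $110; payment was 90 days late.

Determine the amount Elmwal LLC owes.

Doubled: 2 × $2,300 = $4,600
Penalty days: min(90, 45) = 45
Waiting-time penalty: 45 × $110 = $4,950
Total award: $2,300 + $4,600 + $4,950 = $11,850

$11,850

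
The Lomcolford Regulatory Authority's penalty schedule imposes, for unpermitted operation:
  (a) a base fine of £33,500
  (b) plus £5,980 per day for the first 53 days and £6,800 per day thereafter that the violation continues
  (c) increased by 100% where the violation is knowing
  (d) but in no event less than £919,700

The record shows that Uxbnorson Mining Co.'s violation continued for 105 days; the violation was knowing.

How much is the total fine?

First 53 days: 53 × £5,980 = £316,940
Remaining days: (105 − 53) × £6,800 = £353,600
Per-day component: £316,940 + £353,600 = £670,540
Base plus per-day: £33,500 + £670,540 = £704,040
Enhancement: 100% of £704,040 = £704,040
Enhanced fine: £704,040 + £704,040 = £1,408,080
Minimum £919,700: £1,408,080 meets the minimum, no increase.

£1,408,080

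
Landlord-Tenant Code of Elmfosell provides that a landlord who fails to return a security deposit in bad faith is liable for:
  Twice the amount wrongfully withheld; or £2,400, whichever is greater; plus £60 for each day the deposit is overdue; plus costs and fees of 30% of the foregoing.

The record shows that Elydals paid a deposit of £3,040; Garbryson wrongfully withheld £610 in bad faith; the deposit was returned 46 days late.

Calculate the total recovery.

Doubled: 2 × £610 = £1,220
Minimum £2,400: £1,220 is below the minimum → £2,400
Late-return penalty: 46 × £60 = £2,760
Damages plus late penalty: £2,400 + £2,760 = £5,160
Costs and fees: 30% of £5,160 = £1,548
Total recovery: £5,160 + £1,548 = £6,708

£6,708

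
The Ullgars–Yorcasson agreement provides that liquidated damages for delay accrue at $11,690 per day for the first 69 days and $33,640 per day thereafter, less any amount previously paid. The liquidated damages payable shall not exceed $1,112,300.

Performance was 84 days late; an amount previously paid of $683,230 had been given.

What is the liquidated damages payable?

$627,980

First 69 days: 69 × $11,690 = $806,610
Remaining days: (84 − 69) × $33,640 = $504,600
Accrued per-day damages: $806,610 + $504,600 = $1,311,210
Less amount previously paid: $1,311,210 − $683,230 = $627,980
Cap at $1,112,300: $627,980 is within the cap, no reduction.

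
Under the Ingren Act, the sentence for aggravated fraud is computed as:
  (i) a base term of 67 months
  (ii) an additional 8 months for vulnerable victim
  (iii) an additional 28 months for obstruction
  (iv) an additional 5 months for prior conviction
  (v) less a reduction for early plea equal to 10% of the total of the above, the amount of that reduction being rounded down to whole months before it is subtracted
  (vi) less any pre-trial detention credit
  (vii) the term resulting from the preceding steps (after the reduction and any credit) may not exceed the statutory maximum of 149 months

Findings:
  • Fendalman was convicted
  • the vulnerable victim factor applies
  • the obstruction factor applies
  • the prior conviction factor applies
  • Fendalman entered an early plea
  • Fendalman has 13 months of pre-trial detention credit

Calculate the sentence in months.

Vulnerable victim enhancement: +8 months
Obstruction enhancement: +28 months
Prior conviction enhancement: +5 months
Adjusted term: 67 months + 8 months + 28 months + 5 months = 108 months
Early plea reduction: 10% of 108 months = 10 months (rounded down)
After reduction: 108 − 10 = 98 months
Less pre-trial detention credit: 98 months − 13 months = 85 months
Cap at 149 months: 85 months is within the cap, no reduction.

Sentence: 85 months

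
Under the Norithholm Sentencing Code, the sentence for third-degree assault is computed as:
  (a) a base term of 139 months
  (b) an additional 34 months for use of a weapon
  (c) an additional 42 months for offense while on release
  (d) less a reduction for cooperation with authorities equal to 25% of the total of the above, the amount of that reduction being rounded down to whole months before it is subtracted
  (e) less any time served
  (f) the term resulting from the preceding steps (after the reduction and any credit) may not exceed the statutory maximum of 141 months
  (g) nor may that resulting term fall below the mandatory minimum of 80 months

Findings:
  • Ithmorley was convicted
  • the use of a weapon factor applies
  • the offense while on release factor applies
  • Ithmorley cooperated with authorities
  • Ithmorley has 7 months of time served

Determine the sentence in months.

Use of a weapon enhancement: +34 months
Offense while on release enhancement: +42 months
Adjusted term: 139 months + 34 months + 42 months = 215 months
Cooperation with authorities reduction: 25% of 215 months = 53 months (rounded down)
After reduction: 215 − 53 = 162 months
Less time served: 162 months − 7 months = 155 months
Cap at 141 months: 155 months exceeds the cap → 141 months
Minimum 80 months: 141 months meets the minimum, no increase.

141 months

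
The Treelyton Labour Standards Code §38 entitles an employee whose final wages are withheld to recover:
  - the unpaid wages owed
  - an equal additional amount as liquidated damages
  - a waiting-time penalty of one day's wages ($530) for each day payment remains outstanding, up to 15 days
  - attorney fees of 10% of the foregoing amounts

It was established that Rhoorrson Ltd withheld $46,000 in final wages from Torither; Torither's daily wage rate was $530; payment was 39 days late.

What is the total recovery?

$109,945

Liquidated damages (equal amount): $46,000
Penalty days: min(39, 15) = 15
Waiting-time penalty: 15 × $530 = $7,950
Subtotal: $46,000 + $46,000 + $7,950 = $99,950
Attorney fees: 10% of $99,950 = $9,995
Total award: $99,950 + $9,995 = $109,945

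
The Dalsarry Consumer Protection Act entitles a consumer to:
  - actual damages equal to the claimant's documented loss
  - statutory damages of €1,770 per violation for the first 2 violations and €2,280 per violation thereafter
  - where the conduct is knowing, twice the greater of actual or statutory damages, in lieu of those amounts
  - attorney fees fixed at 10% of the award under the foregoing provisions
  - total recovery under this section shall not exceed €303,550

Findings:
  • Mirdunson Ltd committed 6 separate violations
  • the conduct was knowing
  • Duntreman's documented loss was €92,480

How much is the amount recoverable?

First 2 violations: 2 × €1,770 = €3,540
Remaining violations: (6 − 2) × €2,280 = €9,120
Statutory damages: €3,540 + €9,120 = €12,660
Greater of actual damages (€92,480) or statutory damages (€12,660): €92,480
Doubled: 2 × €92,480 = €184,960
Attorney fees: 10% of €184,960 = €18,496
Total before cap: €184,960 + €18,496 = €203,456
Cap at €303,550: €203,456 is within the cap, no reduction.

€203,456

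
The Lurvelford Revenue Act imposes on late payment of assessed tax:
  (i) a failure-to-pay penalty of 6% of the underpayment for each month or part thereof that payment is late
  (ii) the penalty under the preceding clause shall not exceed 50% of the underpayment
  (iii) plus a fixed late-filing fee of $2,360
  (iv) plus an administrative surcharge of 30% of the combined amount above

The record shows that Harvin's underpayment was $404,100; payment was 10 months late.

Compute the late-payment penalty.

$265,733

Accrued rate: 6% × 10 = 60%, capped at 50% → 50%
Failure-to-pay penalty: 50% of $404,100 = $202,050
Penalty before surcharge: $202,050 + $2,360 = $204,410
Administrative surcharge: 30% of $204,410 = $61,323
Total penalty: $204,410 + $61,323 = $265,733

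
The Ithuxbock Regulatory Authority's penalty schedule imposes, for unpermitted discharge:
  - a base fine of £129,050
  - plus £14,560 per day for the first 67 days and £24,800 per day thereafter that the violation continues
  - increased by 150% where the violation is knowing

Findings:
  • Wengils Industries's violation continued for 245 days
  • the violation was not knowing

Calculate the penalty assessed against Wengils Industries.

First 67 days: 67 × £14,560 = £975,520
Remaining days: (245 − 67) × £24,800 = £4,414,400
Per-day component: £975,520 + £4,414,400 = £5,389,920
Base plus per-day: £129,050 + £5,389,920 = £5,518,970
The violation was not knowing: no 150% increase.

£5,518,970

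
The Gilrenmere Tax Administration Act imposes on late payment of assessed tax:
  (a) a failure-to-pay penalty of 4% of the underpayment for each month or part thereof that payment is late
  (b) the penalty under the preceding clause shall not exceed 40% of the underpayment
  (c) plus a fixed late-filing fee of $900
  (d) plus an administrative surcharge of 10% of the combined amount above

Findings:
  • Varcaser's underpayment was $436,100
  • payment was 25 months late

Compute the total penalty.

Penalty: $192,874

Accrued rate: 4% × 25 = 100%, capped at 40% → 40%
Failure-to-pay penalty: 40% of $436,100 = $174,440
Penalty before surcharge: $174,440 + $900 = $175,340
Administrative surcharge: 10% of $175,340 = $17,534
Total penalty: $175,340 + $17,534 = $192,874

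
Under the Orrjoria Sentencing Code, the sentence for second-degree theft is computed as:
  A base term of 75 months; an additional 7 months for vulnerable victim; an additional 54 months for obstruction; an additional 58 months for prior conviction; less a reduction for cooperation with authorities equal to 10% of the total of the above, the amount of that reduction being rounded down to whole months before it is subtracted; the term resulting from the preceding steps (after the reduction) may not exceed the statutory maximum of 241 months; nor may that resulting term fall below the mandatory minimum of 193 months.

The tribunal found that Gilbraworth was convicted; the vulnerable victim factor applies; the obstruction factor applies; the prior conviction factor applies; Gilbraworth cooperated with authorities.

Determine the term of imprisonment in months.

Vulnerable victim enhancement: +7 months
Obstruction enhancement: +54 months
Prior conviction enhancement: +58 months
Adjusted term: 75 months + 7 months + 54 months + 58 months = 194 months
Cooperation with authorities reduction: 10% of 194 months = 19 months (rounded down)
After reduction: 194 − 19 = 175 months
Cap at 241 months: 175 months is within the cap, no reduction.
Minimum 193 months: 175 months is below the minimum → 193 months

193 months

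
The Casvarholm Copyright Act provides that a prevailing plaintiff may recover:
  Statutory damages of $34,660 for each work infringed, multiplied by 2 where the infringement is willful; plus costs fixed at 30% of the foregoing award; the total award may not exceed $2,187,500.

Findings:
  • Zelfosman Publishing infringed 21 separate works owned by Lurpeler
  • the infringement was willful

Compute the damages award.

Statutory damages: 21 × $34,660 = $727,860
Doubled: 2 × $727,860 = $1,455,720
Costs: 30% of $1,455,720 = $436,716
Award plus costs: $1,455,720 + $436,716 = $1,892,436
Cap at $2,187,500: $1,892,436 is within the cap, no reduction.

$1,892,436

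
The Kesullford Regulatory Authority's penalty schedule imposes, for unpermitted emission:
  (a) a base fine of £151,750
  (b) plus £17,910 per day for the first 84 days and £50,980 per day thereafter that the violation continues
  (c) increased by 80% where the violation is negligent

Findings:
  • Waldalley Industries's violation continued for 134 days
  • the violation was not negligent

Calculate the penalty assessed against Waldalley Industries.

£4,205,190

First 84 days: 84 × £17,910 = £1,504,440
Remaining days: (134 − 84) × £50,980 = £2,549,000
Per-day component: £1,504,440 + £2,549,000 = £4,053,440
Base plus per-day: £151,750 + £4,053,440 = £4,205,190
The violation was not negligent: no 80% increase.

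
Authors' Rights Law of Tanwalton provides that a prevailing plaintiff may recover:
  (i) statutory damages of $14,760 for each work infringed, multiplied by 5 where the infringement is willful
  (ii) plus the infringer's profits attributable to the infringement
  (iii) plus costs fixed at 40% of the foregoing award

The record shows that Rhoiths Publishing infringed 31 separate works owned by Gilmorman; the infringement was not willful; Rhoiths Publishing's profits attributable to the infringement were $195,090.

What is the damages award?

Statutory damages: 31 × $14,760 = $457,560
Infringement not willful: no ×5 enhancement.
Combined award: $457,560 + $195,090 = $652,650
Costs: 40% of $652,650 = $261,060
Award plus costs: $652,650 + $261,060 = $913,710

$913,710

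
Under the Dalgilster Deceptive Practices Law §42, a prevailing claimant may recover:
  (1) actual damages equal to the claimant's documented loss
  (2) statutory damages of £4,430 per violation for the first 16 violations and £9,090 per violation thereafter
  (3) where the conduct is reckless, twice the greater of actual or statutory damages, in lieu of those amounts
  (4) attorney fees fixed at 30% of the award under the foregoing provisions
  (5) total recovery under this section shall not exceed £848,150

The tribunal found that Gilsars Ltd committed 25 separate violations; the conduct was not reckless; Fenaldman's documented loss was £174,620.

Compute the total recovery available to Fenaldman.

First 16 violations: 16 × £4,430 = £70,880
Remaining violations: (25 − 16) × £9,090 = £81,810
Statutory damages: £70,880 + £81,810 = £152,690
Conduct not reckless: the in-lieu enhancement does not apply.
Actual plus statutory damages: £174,620 + £152,690 = £327,310
Attorney fees: 30% of £327,310 = £98,193
Total before cap: £327,310 + £98,193 = £425,503
Cap at £848,150: £425,503 is within the cap, no reduction.

£425,503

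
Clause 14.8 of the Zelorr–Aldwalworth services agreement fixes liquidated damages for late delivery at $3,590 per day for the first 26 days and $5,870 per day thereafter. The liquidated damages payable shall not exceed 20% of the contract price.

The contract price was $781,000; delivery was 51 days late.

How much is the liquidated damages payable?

First 26 days: 26 × $3,590 = $93,340
Remaining days: (51 − 26) × $5,870 = $146,750
Accrued per-day damages: $93,340 + $146,750 = $240,090
Cap: 20% of $781,000 = $156,200
Cap at $156,200: $240,090 exceeds the cap → $156,200

$156,200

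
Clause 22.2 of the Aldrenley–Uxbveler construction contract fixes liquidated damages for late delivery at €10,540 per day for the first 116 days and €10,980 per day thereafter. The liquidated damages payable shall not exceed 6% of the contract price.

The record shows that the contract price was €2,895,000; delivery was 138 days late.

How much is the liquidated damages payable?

First 116 days: 116 × €10,540 = €1,222,640
Remaining days: (138 − 116) × €10,980 = €241,560
Accrued per-day damages: €1,222,640 + €241,560 = €1,464,200
Cap: 6% of €2,895,000 = €173,700
Cap at €173,700: €1,464,200 exceeds the cap → €173,700

€173,700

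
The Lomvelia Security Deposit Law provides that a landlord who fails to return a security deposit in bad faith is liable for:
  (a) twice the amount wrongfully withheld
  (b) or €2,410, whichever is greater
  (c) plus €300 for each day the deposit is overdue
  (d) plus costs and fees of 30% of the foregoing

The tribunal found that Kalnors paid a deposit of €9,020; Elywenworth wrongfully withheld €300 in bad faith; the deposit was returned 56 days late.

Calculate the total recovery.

Doubled: 2 × €300 = €600
Minimum €2,410: €600 is below the minimum → €2,410
Late-return penalty: 56 × €300 = €16,800
Damages plus late penalty: €2,410 + €16,800 = €19,210
Costs and fees: 30% of €19,210 = €5,763
Total recovery: €19,210 + €5,763 = €24,973

€24,973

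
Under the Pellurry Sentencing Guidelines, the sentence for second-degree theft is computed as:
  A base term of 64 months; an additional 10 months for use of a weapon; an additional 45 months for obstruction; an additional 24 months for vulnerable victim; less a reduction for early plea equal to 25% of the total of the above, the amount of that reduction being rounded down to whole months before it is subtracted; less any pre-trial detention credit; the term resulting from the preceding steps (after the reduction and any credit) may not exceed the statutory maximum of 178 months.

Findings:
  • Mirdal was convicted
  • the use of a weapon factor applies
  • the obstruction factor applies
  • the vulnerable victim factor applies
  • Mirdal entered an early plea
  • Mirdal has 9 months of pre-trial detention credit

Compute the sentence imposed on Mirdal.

99 months

Use of a weapon enhancement: +10 months
Obstruction enhancement: +45 months
Vulnerable victim enhancement: +24 months
Adjusted term: 64 months + 10 months + 45 months + 24 months = 143 months
Early plea reduction: 25% of 143 months = 35 months (rounded down)
After reduction: 143 − 35 = 108 months
Less pre-trial detention credit: 108 months − 9 months = 99 months
Cap at 178 months: 99 months is within the cap, no reduction.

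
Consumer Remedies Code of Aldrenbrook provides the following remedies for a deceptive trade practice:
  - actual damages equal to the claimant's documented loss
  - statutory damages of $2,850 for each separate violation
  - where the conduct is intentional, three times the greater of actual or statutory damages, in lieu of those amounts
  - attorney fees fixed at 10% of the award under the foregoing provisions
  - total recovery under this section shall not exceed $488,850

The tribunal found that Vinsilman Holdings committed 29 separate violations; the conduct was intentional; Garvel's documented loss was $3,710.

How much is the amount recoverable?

$272,745

Statutory damages: 29 × $2,850 = $82,650
Greater of actual damages ($3,710) or statutory damages ($82,650): $82,650
Trebled: 3 × $82,650 = $247,950
Attorney fees: 10% of $247,950 = $24,795
Total before cap: $247,950 + $24,795 = $272,745
Cap at $488,850: $272,745 is within the cap, no reduction.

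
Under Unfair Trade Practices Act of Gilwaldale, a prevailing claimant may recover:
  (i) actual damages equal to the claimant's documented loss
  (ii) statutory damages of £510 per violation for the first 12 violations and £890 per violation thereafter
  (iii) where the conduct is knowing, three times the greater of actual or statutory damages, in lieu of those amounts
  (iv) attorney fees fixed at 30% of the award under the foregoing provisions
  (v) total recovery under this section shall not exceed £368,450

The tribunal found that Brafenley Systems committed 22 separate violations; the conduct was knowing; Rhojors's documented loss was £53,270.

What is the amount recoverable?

£207,753

First 12 violations: 12 × £510 = £6,120
Remaining violations: (22 − 12) × £890 = £8,900
Statutory damages: £6,120 + £8,900 = £15,020
Greater of actual damages (£53,270) or statutory damages (£15,020): £53,270
Trebled: 3 × £53,270 = £159,810
Attorney fees: 30% of £159,810 = £47,943
Total before cap: £159,810 + £47,943 = £207,753
Cap at £368,450: £207,753 is within the cap, no reduction.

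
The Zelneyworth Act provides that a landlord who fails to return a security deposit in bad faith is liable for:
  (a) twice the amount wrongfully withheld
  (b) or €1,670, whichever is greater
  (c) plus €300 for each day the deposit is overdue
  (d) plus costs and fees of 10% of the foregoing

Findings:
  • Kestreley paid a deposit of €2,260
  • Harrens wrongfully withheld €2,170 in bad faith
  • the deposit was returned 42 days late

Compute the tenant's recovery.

Doubled: 2 × €2,170 = €4,340
Minimum €1,670: €4,340 meets the minimum, no increase.
Late-return penalty: 42 × €300 = €12,600
Damages plus late penalty: €4,340 + €12,600 = €16,940
Costs and fees: 10% of €16,940 = €1,694
Total recovery: €16,940 + €1,694 = €18,634

€18,634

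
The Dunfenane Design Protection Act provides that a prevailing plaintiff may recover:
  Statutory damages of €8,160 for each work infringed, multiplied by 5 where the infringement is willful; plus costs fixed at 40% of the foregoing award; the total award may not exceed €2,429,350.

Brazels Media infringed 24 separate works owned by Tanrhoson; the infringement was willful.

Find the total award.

€1,370,880

Statutory damages: 24 × €8,160 = €195,840
Multiplied by 5: 5 × €195,840 = €979,200
Costs: 40% of €979,200 = €391,680
Award plus costs: €979,200 + €391,680 = €1,370,880
Cap at €2,429,350: €1,370,880 is within the cap, no reduction.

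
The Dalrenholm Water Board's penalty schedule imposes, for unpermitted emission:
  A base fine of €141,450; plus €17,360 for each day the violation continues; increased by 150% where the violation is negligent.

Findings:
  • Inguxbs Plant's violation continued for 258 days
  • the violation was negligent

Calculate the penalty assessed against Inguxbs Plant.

Per-day component: 258 × €17,360 = €4,478,880
Base plus per-day: €141,450 + €4,478,880 = €4,620,330
Enhancement: 150% of €4,620,330 = €6,930,495
Enhanced fine: €4,620,330 + €6,930,495 = €11,550,825

€11,550,825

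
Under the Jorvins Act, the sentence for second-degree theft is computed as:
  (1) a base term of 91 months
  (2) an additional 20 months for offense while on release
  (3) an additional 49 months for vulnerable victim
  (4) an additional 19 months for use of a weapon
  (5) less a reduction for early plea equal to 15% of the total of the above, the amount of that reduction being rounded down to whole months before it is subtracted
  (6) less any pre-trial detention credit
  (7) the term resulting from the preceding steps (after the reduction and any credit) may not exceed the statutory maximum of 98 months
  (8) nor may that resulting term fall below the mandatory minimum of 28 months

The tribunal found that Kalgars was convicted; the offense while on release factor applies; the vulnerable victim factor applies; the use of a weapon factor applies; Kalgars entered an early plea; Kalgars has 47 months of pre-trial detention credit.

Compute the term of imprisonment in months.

98 months

Offense while on release enhancement: +20 months
Vulnerable victim enhancement: +49 months
Use of a weapon enhancement: +19 months
Adjusted term: 91 months + 20 months + 49 months + 19 months = 179 months
Early plea reduction: 15% of 179 months = 26 months (rounded down)
After reduction: 179 − 26 = 153 months
Less pre-trial detention credit: 153 months − 47 months = 106 months
Cap at 98 months: 106 months exceeds the cap → 98 months
Minimum 28 months: 98 months meets the minimum, no increase.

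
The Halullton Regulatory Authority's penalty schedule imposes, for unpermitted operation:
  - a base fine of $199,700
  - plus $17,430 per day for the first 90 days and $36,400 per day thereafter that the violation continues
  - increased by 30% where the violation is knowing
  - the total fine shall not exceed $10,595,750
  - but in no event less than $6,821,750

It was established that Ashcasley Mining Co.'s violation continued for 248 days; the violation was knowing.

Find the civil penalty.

First 90 days: 90 × $17,430 = $1,568,700
Remaining days: (248 − 90) × $36,400 = $5,751,200
Per-day component: $1,568,700 + $5,751,200 = $7,319,900
Base plus per-day: $199,700 + $7,319,900 = $7,519,600
Enhancement: 30% of $7,519,600 = $2,255,880
Enhanced fine: $7,519,600 + $2,255,880 = $9,775,480
Cap at $10,595,750: $9,775,480 is within the cap, no reduction.
Minimum $6,821,750: $9,775,480 meets the minimum, no increase.

$9,775,480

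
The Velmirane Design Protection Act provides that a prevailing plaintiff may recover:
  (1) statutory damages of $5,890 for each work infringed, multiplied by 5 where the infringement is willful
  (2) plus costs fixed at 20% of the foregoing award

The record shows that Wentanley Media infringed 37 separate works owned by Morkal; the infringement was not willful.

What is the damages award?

$261,516

Statutory damages: 37 × $5,890 = $217,930
Infringement not willful: no ×5 enhancement.
Costs: 20% of $217,930 = $43,586
Award plus costs: $217,930 + $43,586 = $261,516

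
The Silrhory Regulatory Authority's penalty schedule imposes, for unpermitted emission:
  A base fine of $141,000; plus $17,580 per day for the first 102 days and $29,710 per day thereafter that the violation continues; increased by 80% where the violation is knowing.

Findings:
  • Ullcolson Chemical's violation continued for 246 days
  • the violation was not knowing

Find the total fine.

First 102 days: 102 × $17,580 = $1,793,160
Remaining days: (246 − 102) × $29,710 = $4,278,240
Per-day component: $1,793,160 + $4,278,240 = $6,071,400
Base plus per-day: $141,000 + $6,071,400 = $6,212,400
The violation was not knowing: no 80% increase.

$6,212,400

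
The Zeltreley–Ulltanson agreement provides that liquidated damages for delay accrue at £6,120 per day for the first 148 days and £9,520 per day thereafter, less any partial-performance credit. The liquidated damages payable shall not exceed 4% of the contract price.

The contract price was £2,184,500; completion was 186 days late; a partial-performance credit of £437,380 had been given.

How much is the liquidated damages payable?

First 148 days: 148 × £6,120 = £905,760
Remaining days: (186 − 148) × £9,520 = £361,760
Accrued per-day damages: £905,760 + £361,760 = £1,267,520
Less partial-performance credit: £1,267,520 − £437,380 = £830,140
Cap: 4% of £2,184,500 = £87,380
Cap at £87,380: £830,140 exceeds the cap → £87,380

£87,380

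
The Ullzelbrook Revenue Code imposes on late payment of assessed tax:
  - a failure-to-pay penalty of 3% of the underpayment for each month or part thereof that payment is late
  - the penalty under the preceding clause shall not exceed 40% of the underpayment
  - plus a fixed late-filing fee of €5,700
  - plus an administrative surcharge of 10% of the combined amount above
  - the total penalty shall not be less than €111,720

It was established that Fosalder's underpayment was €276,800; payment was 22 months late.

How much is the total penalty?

Accrued rate: 3% × 22 = 66%, capped at 40% → 40%
Failure-to-pay penalty: 40% of €276,800 = €110,720
Penalty before surcharge: €110,720 + €5,700 = €116,420
Administrative surcharge: 10% of €116,420 = €11,642
Total penalty: €116,420 + €11,642 = €128,062
Minimum €111,720: €128,062 meets the minimum, no increase.

€128,062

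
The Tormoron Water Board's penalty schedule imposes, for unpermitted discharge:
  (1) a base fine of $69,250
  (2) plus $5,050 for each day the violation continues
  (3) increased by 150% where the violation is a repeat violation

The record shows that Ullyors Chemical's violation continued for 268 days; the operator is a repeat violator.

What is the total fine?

Per-day component: 268 × $5,050 = $1,353,400
Base plus per-day: $69,250 + $1,353,400 = $1,422,650
Enhancement: 150% of $1,422,650 = $2,133,975
Enhanced fine: $1,422,650 + $2,133,975 = $3,556,625

Civil penalty: $3,556,625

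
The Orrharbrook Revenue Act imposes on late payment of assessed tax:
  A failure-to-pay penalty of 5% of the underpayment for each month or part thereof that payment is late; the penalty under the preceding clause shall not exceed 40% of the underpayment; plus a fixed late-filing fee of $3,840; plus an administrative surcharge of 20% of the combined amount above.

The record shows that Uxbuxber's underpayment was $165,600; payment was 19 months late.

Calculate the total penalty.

Penalty: $84,096

Accrued rate: 5% × 19 = 95%, capped at 40% → 40%
Failure-to-pay penalty: 40% of $165,600 = $66,240
Penalty before surcharge: $66,240 + $3,840 = $70,080
Administrative surcharge: 20% of $70,080 = $14,016
Total penalty: $70,080 + $14,016 = $84,096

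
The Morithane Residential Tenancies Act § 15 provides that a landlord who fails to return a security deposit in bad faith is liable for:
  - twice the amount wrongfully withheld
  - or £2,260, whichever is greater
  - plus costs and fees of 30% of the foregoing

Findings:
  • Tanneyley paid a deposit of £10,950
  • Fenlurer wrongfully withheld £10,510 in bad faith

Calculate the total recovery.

Recovery: £27,326

Doubled: 2 × £10,510 = £21,020
Minimum £2,260: £21,020 meets the minimum, no increase.
Costs and fees: 30% of £21,020 = £6,306
Total recovery: £21,020 + £6,306 = £27,326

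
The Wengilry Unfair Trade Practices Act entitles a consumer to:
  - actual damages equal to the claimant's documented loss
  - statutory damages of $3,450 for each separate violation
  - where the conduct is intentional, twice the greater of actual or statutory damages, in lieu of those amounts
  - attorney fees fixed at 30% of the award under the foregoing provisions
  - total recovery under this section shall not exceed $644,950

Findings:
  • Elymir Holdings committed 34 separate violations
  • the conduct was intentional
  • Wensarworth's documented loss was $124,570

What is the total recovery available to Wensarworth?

Statutory damages: 34 × $3,450 = $117,300
Greater of actual damages ($124,570) or statutory damages ($117,300): $124,570
Doubled: 2 × $124,570 = $249,140
Attorney fees: 30% of $249,140 = $74,742
Total before cap: $249,140 + $74,742 = $323,882
Cap at $644,950: $323,882 is within the cap, no reduction.

$323,882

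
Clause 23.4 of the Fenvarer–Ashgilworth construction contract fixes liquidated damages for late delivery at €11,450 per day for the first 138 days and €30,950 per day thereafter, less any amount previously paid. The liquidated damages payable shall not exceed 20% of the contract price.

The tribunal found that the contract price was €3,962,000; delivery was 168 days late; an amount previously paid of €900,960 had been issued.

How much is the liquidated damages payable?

€792,400

First 138 days: 138 × €11,450 = €1,580,100
Remaining days: (168 − 138) × €30,950 = €928,500
Accrued per-day damages: €1,580,100 + €928,500 = €2,508,600
Less amount previously paid: €2,508,600 − €900,960 = €1,607,640
Cap: 20% of €3,962,000 = €792,400
Cap at €792,400: €1,607,640 exceeds the cap → €792,400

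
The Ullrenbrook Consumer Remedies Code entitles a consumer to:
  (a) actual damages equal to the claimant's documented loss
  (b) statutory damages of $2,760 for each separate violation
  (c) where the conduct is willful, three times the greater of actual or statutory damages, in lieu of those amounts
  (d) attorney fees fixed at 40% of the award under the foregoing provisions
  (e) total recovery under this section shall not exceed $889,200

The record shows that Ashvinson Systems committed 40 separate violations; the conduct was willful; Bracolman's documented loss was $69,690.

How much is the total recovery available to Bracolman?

Statutory damages: 40 × $2,760 = $110,400
Greater of actual damages ($69,690) or statutory damages ($110,400): $110,400
Trebled: 3 × $110,400 = $331,200
Attorney fees: 40% of $331,200 = $132,480
Total before cap: $331,200 + $132,480 = $463,680
Cap at $889,200: $463,680 is within the cap, no reduction.

Total recovery: $463,680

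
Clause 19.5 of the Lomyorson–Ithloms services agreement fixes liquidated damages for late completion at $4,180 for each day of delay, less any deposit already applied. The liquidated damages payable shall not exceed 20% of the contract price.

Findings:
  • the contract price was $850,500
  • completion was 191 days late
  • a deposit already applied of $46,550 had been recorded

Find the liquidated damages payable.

$170,100

Per-day damages: 191 × $4,180 = $798,380
Less deposit already applied: $798,380 − $46,550 = $751,830
Cap: 20% of $850,500 = $170,100
Cap at $170,100: $751,830 exceeds the cap → $170,100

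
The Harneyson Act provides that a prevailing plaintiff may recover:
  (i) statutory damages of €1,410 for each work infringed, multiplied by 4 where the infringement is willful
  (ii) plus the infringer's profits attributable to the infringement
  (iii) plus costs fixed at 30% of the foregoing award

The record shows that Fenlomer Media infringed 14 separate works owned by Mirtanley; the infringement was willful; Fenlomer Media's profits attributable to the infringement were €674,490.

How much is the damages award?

Statutory damages: 14 × €1,410 = €19,740
Multiplied by 4: 4 × €19,740 = €78,960
Combined award: €78,960 + €674,490 = €753,450
Costs: 30% of €753,450 = €226,035
Award plus costs: €753,450 + €226,035 = €979,485

€979,485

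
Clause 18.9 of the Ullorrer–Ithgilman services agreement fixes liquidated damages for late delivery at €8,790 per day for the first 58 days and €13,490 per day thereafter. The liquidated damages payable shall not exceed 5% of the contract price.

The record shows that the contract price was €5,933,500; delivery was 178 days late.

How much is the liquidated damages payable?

€296,675

First 58 days: 58 × €8,790 = €509,820
Remaining days: (178 − 58) × €13,490 = €1,618,800
Accrued per-day damages: €509,820 + €1,618,800 = €2,128,620
Cap: 5% of €5,933,500 = €296,675
Cap at €296,675: €2,128,620 exceeds the cap → €296,675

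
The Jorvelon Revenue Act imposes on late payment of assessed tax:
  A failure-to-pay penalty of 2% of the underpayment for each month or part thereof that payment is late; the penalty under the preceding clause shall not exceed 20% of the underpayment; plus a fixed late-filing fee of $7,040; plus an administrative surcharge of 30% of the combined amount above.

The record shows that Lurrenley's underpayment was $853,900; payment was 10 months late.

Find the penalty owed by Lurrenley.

Penalty: $231,166

Accrued rate: 2% × 10 = 20%, capped at 20% → 20%
Failure-to-pay penalty: 20% of $853,900 = $170,780
Penalty before surcharge: $170,780 + $7,040 = $177,820
Administrative surcharge: 30% of $177,820 = $53,346
Total penalty: $177,820 + $53,346 = $231,166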